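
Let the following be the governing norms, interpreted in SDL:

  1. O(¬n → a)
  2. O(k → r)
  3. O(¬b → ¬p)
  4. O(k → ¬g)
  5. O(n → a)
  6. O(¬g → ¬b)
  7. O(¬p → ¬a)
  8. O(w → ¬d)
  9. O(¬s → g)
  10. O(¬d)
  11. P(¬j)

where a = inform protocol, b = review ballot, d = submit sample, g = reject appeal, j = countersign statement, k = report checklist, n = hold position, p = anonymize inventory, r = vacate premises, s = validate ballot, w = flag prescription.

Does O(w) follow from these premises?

Premise 8 is O(w → ¬d); even if O(¬d) held, inferring O(w) would be affirming the consequent — invalid.
No other premise forces O(w). An ideal world satisfying every premise can still have w false, so O(w) is not derivable.

No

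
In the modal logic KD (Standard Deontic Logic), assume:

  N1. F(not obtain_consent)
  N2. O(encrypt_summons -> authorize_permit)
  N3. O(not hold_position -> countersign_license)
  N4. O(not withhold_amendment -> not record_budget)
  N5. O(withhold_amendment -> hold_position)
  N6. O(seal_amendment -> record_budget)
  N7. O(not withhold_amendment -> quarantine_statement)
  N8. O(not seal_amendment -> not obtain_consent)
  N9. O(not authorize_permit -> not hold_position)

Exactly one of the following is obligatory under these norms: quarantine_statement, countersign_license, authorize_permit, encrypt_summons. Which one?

authorize_permit

Premise 1, F(not obtain_consent), is equivalent to O(obtain_consent).
Premise 8 is O(not seal_amendment -> not obtain_consent); contrapositively O(obtain_consent -> seal_amendment). Since O(obtain_consent) holds, K gives O(seal_amendment).
Applying K to premise 6 (O(seal_amendment -> record_budget)) and O(seal_amendment) yields O(record_budget).
Premise 4, O(not withhold_amendment -> not record_budget), contraposes to O(record_budget -> withhold_amendment); with O(record_budget) we get O(withhold_amendment).
With premise 5, O(withhold_amendment -> hold_position), the K-axiom yields O(hold_position).
The contrapositive of premise 9 (O(not authorize_permit -> not hold_position)) is O(hold_position -> authorize_permit), and O(hold_position) is already established, so O(authorize_permit).
So O(authorize_permit) holds — authorize_permit is obligatory. None of the other listed options is made obligatory by any chain of premises.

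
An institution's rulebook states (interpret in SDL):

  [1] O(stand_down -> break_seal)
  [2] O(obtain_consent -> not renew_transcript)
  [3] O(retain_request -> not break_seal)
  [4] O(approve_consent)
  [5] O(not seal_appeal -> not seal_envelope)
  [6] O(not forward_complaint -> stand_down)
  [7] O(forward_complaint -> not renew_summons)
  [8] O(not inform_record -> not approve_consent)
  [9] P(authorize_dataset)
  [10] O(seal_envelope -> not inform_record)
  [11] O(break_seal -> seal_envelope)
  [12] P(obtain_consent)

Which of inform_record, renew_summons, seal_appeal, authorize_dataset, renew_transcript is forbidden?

renew_summons

Premise 4 states O(approve_consent) outright.
Premise 8, O(not inform_record -> not approve_consent), contraposes to O(approve_consent -> inform_record); with O(approve_consent) we get O(inform_record).
Premise 10 is O(seal_envelope -> not inform_record); contrapositively O(inform_record -> not seal_envelope). Since O(inform_record) holds, K gives O(not seal_envelope).
The contrapositive of premise 11 (O(break_seal -> seal_envelope)) is O(not seal_envelope -> not break_seal), and O(not seal_envelope) is already established, so O(not break_seal).
The contrapositive of premise 1 (O(stand_down -> break_seal)) is O(not break_seal -> not stand_down), and O(not break_seal) is already established, so O(not stand_down).
Premise 6 is O(not forward_complaint -> stand_down); contrapositively O(not stand_down -> forward_complaint). Since O(not stand_down) holds, K gives O(forward_complaint).
Premise 7 is O(forward_complaint -> not renew_summons); since O(forward_complaint), deontic closure gives O(not renew_summons).
So O(not renew_summons) holds, i.e. renew_summons is forbidden. None of the other listed options is forbidden under the premises.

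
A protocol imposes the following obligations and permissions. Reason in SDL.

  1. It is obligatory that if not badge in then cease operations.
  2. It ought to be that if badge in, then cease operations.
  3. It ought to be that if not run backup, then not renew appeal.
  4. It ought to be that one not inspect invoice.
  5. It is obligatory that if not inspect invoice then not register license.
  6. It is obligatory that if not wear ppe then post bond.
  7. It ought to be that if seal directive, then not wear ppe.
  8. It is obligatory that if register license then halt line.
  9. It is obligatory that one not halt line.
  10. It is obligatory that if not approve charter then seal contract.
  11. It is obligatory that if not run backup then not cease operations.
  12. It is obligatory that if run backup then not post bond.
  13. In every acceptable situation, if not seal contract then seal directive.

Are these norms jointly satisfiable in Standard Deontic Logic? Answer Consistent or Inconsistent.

Consistent

Premise 8 is O(register_license → halt_line), but O(register_license) is not derivable from the premises, so it does not yield O(halt_line).
So O(halt_line) is not derivable, and the apparent clash with O(¬halt_line) does not arise.
A world satisfying every obligation exists (e.g. approve_charter=false, badge_in=false, cease_operations=true, halt_line=false, inspect_invoice=false, post_bond=false, register_license=false, renew_appeal=false, run_backup=true, seal_contract=true, seal_directive=false, wear_ppe=true); no atom is both obligatory and forbidden, so the set is consistent.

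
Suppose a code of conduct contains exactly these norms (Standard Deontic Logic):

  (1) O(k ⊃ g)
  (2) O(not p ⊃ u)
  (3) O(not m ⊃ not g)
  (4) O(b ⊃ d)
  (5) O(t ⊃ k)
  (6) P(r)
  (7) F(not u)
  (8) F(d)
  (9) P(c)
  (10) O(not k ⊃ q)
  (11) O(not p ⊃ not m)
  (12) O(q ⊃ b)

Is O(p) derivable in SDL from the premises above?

Premise 8, F(d), is equivalent to O(not d).
Premise 4, O(b ⊃ d), contraposes to O(not d ⊃ not b); with O(not d) we get O(not b).
Premise 12, O(q ⊃ b), contraposes to O(not b ⊃ not q); with O(not b) we get O(not q).
Premise 10 is O(not k ⊃ q); contrapositively O(not q ⊃ k). Since O(not q) holds, K gives O(k).
With premise 1, O(k ⊃ g), the K-axiom yields O(g).
Premise 3 is O(not m ⊃ not g); contrapositively O(g ⊃ m). Since O(g) holds, K gives O(m).
Premise 11, O(not p ⊃ not m), contraposes to O(m ⊃ p); with O(m) we get O(p).
Premises 2, 5, 6, 7, 9 do not contribute to this derivation.
So O(p) follows.

Yes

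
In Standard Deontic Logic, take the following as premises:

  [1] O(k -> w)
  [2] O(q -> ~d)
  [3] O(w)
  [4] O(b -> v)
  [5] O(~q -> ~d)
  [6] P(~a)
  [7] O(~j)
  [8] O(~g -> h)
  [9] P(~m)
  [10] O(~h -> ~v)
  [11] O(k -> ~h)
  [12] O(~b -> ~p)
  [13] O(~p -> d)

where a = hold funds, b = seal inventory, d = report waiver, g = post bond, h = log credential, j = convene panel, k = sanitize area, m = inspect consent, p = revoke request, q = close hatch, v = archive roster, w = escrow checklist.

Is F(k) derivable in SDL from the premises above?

Yes

By case analysis on ~q: premise 5 gives O(~q -> ~d) and premise 2 gives O(q -> ~d), so O(~d) either way.
Premise 13, O(~p -> d), contraposes to O(~d -> p); with O(~d) we get O(p).
Premise 12, O(~b -> ~p), contraposes to O(p -> b); with O(p) we get O(b).
From O(b) and premise 4, O(b -> v), we obtain O(v).
Premise 10, O(~h -> ~v), contraposes to O(v -> h); with O(v) we get O(h).
Premise 11, O(k -> ~h), contraposes to O(h -> ~k); with O(h) we get O(~k).
Premises 1, 3, 6, 7, 8, 9 do not contribute to this derivation.
So O(~k) holds, i.e. F(k). The claim follows.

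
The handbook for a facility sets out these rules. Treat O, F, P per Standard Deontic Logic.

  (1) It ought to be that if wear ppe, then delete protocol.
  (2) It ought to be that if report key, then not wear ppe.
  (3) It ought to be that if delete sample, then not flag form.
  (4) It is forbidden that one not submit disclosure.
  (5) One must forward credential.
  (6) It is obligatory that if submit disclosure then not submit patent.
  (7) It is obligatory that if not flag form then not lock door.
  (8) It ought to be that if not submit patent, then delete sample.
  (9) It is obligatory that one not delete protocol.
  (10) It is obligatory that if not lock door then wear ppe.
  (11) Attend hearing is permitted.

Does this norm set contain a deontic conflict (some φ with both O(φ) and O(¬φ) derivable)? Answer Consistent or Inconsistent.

From premise 9 we have O(¬delete_protocol).
The contrapositive of premise 1 (O(wear_ppe → delete_protocol)) is O(¬delete_protocol → ¬wear_ppe), and O(¬delete_protocol) is already established, so O(¬wear_ppe).
The contrapositive of premise 10 (O(¬lock_door → wear_ppe)) is O(¬wear_ppe → lock_door), and O(¬wear_ppe) is already established, so O(lock_door).
Premise 7, O(¬flag_form → ¬lock_door), contraposes to O(lock_door → flag_form); with O(lock_door) we get O(flag_form).
Premise 3 is O(delete_sample → ¬flag_form); contrapositively O(flag_form → ¬delete_sample). Since O(flag_form) holds, K gives O(¬delete_sample).
Premise 8 is O(¬submit_patent → delete_sample); contrapositively O(¬delete_sample → submit_patent). Since O(¬delete_sample) holds, K gives O(submit_patent).
The contrapositive of premise 6 (O(submit_disclosure → ¬submit_patent)) is O(submit_patent → ¬submit_disclosure), and O(submit_patent) is already established, so O(¬submit_disclosure).
However, F(¬submit_disclosure) at premise 4 amounts to O(submit_disclosure).
We now have both O(¬submit_disclosure) and O(submit_disclosure) — submit_disclosure is simultaneously obligatory and forbidden, violating the D-axiom.

Inconsistent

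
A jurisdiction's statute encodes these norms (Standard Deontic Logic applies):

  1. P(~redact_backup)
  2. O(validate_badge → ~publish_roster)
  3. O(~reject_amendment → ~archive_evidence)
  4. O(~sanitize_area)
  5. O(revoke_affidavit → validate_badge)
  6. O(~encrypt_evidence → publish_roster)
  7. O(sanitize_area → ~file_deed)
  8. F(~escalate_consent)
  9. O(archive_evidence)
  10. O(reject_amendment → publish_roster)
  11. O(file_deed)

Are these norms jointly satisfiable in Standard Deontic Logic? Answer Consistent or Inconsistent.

Premise 7 is O(sanitize_area → ~file_deed), but O(sanitize_area) is not derivable from the premises, so it does not yield O(~file_deed).
So O(~file_deed) is not derivable, and the apparent clash with O(file_deed) does not arise.
A world satisfying every obligation exists (e.g. archive_evidence=true, encrypt_evidence=false, escalate_consent=true, file_deed=true, publish_roster=true, redact_backup=false, reject_amendment=true, revoke_affidavit=false, sanitize_area=false, validate_badge=false); no atom is both obligatory and forbidden, so the set is consistent.

Consistent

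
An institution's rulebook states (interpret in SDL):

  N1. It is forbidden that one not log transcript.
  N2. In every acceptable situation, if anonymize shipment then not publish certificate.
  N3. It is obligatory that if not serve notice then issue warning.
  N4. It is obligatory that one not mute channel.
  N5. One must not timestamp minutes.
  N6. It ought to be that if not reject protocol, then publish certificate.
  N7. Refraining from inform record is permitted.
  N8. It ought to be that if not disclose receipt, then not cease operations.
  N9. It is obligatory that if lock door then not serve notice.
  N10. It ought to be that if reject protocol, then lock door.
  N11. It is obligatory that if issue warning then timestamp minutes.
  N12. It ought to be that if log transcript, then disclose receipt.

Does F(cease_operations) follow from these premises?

Premise 8 is O(¬disclose_receipt → ¬cease_operations), but O(¬disclose_receipt) is not derivable from the premises, so it does not yield O(¬cease_operations).
No other premise forces O(¬cease_operations). An ideal world satisfying every premise can still have cease_operations true, so F(cease_operations) is not derivable.

No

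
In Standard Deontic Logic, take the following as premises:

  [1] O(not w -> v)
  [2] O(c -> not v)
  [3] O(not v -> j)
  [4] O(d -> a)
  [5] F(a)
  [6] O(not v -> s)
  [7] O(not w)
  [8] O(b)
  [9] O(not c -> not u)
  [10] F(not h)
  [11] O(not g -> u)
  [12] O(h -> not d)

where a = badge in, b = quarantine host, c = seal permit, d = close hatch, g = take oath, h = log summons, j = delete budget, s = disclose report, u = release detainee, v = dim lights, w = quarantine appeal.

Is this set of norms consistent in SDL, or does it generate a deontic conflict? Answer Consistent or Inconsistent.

Consistent

Premise 4 is O(d -> a), but O(d) is not derivable from the premises, so it does not yield O(a).
So O(a) is not derivable, and the apparent clash with O(not a) does not arise.
A world satisfying every obligation exists (e.g. a=false, b=true, c=false, d=false, g=true, h=true, j=false, s=false, u=false, v=true, w=false); no atom is both obligatory and forbidden, so the set is consistent.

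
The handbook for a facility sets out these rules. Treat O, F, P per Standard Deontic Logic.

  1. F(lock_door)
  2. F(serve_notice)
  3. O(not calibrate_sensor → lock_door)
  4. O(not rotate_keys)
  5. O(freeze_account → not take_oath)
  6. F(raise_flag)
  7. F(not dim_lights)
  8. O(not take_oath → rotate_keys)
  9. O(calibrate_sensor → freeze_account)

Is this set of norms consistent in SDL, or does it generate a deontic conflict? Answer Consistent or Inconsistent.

Inconsistent

F(lock_door) at premise 1 means O(not lock_door).
Premise 3 is O(not calibrate_sensor → lock_door); contrapositively O(not lock_door → calibrate_sensor). Since O(not lock_door) holds, K gives O(calibrate_sensor).
With premise 9, O(calibrate_sensor → freeze_account), the K-axiom yields O(freeze_account).
Applying K to premise 5 (O(freeze_account → not take_oath)) and O(freeze_account) yields O(not take_oath).
From O(not take_oath) and premise 8, O(not take_oath → rotate_keys), we obtain O(rotate_keys).
But premise 4 directly asserts O(not rotate_keys).
We now have both O(rotate_keys) and O(not rotate_keys) — rotate_keys is simultaneously obligatory and forbidden, violating the D-axiom.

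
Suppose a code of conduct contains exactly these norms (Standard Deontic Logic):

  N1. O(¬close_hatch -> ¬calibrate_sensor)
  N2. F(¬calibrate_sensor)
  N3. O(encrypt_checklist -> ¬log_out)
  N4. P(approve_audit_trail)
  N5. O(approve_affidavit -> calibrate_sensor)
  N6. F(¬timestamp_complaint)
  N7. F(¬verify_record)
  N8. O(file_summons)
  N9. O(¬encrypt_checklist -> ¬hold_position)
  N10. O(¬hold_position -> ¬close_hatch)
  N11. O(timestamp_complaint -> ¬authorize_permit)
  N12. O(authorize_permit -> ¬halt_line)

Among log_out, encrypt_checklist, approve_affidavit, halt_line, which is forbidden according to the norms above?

Premise 2, F(¬calibrate_sensor), is equivalent to O(calibrate_sensor).
Premise 1 is O(¬close_hatch -> ¬calibrate_sensor); contrapositively O(calibrate_sensor -> close_hatch). Since O(calibrate_sensor) holds, K gives O(close_hatch).
Premise 10 is O(¬hold_position -> ¬close_hatch); contrapositively O(close_hatch -> hold_position). Since O(close_hatch) holds, K gives O(hold_position).
Premise 9, O(¬encrypt_checklist -> ¬hold_position), contraposes to O(hold_position -> encrypt_checklist); with O(hold_position) we get O(encrypt_checklist).
With premise 3, O(encrypt_checklist -> ¬log_out), the K-axiom yields O(¬log_out).
So O(¬log_out) holds, i.e. log_out is forbidden. None of the other listed options is forbidden under the premises.

log_out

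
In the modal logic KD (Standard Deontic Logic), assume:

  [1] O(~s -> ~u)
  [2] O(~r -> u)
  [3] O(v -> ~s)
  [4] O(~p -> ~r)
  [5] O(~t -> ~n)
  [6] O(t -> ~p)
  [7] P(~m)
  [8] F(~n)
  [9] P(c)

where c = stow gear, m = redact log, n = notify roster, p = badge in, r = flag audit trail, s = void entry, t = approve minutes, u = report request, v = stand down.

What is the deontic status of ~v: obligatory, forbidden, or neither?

Obligatory

Premise 8 is F(~n), i.e. O(n).
The contrapositive of premise 5 (O(~t -> ~n)) is O(n -> t), and O(n) is already established, so O(t).
From O(t) and premise 6, O(t -> ~p), we obtain O(~p).
From O(~p) and premise 4, O(~p -> ~r), we obtain O(~r).
From O(~r) and premise 2, O(~r -> u), we obtain O(u).
Premise 1, O(~s -> ~u), contraposes to O(u -> s); with O(u) we get O(s).
Premise 3 is O(v -> ~s); contrapositively O(s -> ~v). Since O(s) holds, K gives O(~v).
Premises 7, 9 do not contribute to this derivation.
Hence ~v is obligatory.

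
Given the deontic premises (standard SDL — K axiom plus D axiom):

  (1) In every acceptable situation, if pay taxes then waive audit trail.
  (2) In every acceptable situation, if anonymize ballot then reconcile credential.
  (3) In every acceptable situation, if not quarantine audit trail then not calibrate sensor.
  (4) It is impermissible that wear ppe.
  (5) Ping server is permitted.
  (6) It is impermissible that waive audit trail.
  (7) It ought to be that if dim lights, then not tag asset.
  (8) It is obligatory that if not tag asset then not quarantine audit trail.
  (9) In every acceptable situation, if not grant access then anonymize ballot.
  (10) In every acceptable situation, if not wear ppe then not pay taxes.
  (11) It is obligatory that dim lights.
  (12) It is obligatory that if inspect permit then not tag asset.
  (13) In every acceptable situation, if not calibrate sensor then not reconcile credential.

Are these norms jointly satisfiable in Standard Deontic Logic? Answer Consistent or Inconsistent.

Premise 1 is O(pay_taxes → waive_audit_trail), but O(pay_taxes) is not derivable from the premises, so it does not yield O(waive_audit_trail).
So O(waive_audit_trail) is not derivable, and the apparent clash with O(¬waive_audit_trail) does not arise.
A world satisfying every obligation exists (e.g. anonymize_ballot=false, calibrate_sensor=false, dim_lights=true, grant_access=true, inspect_permit=false, pay_taxes=false, ping_server=false, quarantine_audit_trail=false, reconcile_credential=false, tag_asset=false, waive_audit_trail=false, wear_ppe=false); no atom is both obligatory and forbidden, so the set is consistent.

Consistent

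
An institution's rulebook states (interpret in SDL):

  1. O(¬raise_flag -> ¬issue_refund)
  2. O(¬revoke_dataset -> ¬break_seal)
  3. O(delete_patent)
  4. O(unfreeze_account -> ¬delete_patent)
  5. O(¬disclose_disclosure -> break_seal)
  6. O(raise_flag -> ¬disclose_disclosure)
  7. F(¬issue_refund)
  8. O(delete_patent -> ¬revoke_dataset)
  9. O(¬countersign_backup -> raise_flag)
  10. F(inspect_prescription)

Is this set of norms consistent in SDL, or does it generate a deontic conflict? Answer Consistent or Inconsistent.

F(¬issue_refund) at premise 7 means O(issue_refund).
Premise 1 is O(¬raise_flag -> ¬issue_refund); contrapositively O(issue_refund -> raise_flag). Since O(issue_refund) holds, K gives O(raise_flag).
With premise 6, O(raise_flag -> ¬disclose_disclosure), the K-axiom yields O(¬disclose_disclosure).
Applying K to premise 5 (O(¬disclose_disclosure -> break_seal)) and O(¬disclose_disclosure) yields O(break_seal).
The contrapositive of premise 2 (O(¬revoke_dataset -> ¬break_seal)) is O(break_seal -> revoke_dataset), and O(break_seal) is already established, so O(revoke_dataset).
The contrapositive of premise 8 (O(delete_patent -> ¬revoke_dataset)) is O(revoke_dataset -> ¬delete_patent), and O(revoke_dataset) is already established, so O(¬delete_patent).
But premise 3 directly asserts O(delete_patent).
We now have both O(¬delete_patent) and O(delete_patent) — delete_patent is simultaneously obligatory and forbidden, violating the D-axiom.

Inconsistent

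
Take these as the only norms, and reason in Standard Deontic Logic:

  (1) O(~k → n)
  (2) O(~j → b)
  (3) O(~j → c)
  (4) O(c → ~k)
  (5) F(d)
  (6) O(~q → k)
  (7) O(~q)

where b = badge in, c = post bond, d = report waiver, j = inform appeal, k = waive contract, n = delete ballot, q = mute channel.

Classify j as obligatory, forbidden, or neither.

Premise 7 gives O(~q).
With premise 6, O(~q → k), the K-axiom yields O(k).
Premise 4, O(c → ~k), contraposes to O(k → ~c); with O(k) we get O(~c).
The contrapositive of premise 3 (O(~j → c)) is O(~c → j), and O(~c) is already established, so O(j).
Premises 1, 2, 5 do not contribute to this derivation.
Hence j is obligatory.

Obligatory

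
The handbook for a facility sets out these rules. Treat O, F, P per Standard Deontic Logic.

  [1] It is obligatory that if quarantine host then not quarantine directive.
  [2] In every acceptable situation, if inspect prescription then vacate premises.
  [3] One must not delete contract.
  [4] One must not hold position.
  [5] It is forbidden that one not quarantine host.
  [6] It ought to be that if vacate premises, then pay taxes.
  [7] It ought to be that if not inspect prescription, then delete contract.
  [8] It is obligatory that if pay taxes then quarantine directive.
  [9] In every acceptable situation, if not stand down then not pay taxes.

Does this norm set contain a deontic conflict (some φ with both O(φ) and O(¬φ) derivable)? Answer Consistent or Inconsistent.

Premise 5 is F(¬quarantine_host), i.e. O(quarantine_host).
From O(quarantine_host) and premise 1, O(quarantine_host → ¬quarantine_directive), we obtain O(¬quarantine_directive).
Premise 8, O(pay_taxes → quarantine_directive), contraposes to O(¬quarantine_directive → ¬pay_taxes); with O(¬quarantine_directive) we get O(¬pay_taxes).
Premise 6, O(vacate_premises → pay_taxes), contraposes to O(¬pay_taxes → ¬vacate_premises); with O(¬pay_taxes) we get O(¬vacate_premises).
The contrapositive of premise 2 (O(inspect_prescription → vacate_premises)) is O(¬vacate_premises → ¬inspect_prescription), and O(¬vacate_premises) is already established, so O(¬inspect_prescription).
Premise 7 is O(¬inspect_prescription → delete_contract); since O(¬inspect_prescription), deontic closure gives O(delete_contract).
Yet premise 3 is F(delete_contract), i.e. O(¬delete_contract).
We now have both O(delete_contract) and O(¬delete_contract) — delete_contract is simultaneously obligatory and forbidden, violating the D-axiom.

Inconsistent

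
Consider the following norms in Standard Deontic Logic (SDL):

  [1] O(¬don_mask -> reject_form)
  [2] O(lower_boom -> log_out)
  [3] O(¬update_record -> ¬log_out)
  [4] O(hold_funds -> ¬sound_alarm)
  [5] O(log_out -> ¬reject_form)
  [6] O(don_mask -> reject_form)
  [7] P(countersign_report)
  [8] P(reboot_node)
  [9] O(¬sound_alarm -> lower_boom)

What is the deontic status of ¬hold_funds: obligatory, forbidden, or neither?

By case analysis on ¬don_mask: premise 1 gives O(¬don_mask -> reject_form) and premise 6 gives O(don_mask -> reject_form), so O(reject_form) either way.
The contrapositive of premise 5 (O(log_out -> ¬reject_form)) is O(reject_form -> ¬log_out), and O(reject_form) is already established, so O(¬log_out).
The contrapositive of premise 2 (O(lower_boom -> log_out)) is O(¬log_out -> ¬lower_boom), and O(¬log_out) is already established, so O(¬lower_boom).
Premise 9 is O(¬sound_alarm -> lower_boom); contrapositively O(¬lower_boom -> sound_alarm). Since O(¬lower_boom) holds, K gives O(sound_alarm).
The contrapositive of premise 4 (O(hold_funds -> ¬sound_alarm)) is O(sound_alarm -> ¬hold_funds), and O(sound_alarm) is already established, so O(¬hold_funds).
Premises 3, 7, 8 do not contribute to this derivation.
Hence ¬hold_funds is obligatory.

Obligatory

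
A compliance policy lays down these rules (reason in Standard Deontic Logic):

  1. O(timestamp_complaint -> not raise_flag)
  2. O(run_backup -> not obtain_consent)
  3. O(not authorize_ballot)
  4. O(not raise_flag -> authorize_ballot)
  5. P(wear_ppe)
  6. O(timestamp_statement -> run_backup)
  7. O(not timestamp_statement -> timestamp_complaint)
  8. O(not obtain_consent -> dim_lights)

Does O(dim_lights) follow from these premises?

Yes

From premise 3 we have O(not authorize_ballot).
The contrapositive of premise 4 (O(not raise_flag -> authorize_ballot)) is O(not authorize_ballot -> raise_flag), and O(not authorize_ballot) is already established, so O(raise_flag).
Premise 1, O(timestamp_complaint -> not raise_flag), contraposes to O(raise_flag -> not timestamp_complaint); with O(raise_flag) we get O(not timestamp_complaint).
Premise 7, O(not timestamp_statement -> timestamp_complaint), contraposes to O(not timestamp_complaint -> timestamp_statement); with O(not timestamp_complaint) we get O(timestamp_statement).
Premise 6 is O(timestamp_statement -> run_backup); since O(timestamp_statement), deontic closure gives O(run_backup).
From O(run_backup) and premise 2, O(run_backup -> not obtain_consent), we obtain O(not obtain_consent).
Premise 8 is O(not obtain_consent -> dim_lights); since O(not obtain_consent), deontic closure gives O(dim_lights).
Premise 5 does not contribute to this derivation.
So O(dim_lights) follows.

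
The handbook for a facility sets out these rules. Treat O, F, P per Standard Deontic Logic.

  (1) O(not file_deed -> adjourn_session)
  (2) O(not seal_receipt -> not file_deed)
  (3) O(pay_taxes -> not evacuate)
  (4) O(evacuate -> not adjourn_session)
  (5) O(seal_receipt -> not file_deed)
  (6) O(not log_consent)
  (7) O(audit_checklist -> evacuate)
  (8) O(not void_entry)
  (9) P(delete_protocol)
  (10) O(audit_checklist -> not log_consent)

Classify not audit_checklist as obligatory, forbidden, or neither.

Obligatory

By case analysis on seal_receipt: premise 5 gives O(seal_receipt -> not file_deed) and premise 2 gives O(not seal_receipt -> not file_deed), so O(not file_deed) either way.
Applying K to premise 1 (O(not file_deed -> adjourn_session)) and O(not file_deed) yields O(adjourn_session).
The contrapositive of premise 4 (O(evacuate -> not adjourn_session)) is O(adjourn_session -> not evacuate), and O(adjourn_session) is already established, so O(not evacuate).
The contrapositive of premise 7 (O(audit_checklist -> evacuate)) is O(not evacuate -> not audit_checklist), and O(not evacuate) is already established, so O(not audit_checklist).
Premises 3, 6, 8, 9, 10 do not contribute to this derivation.
Hence not audit_checklist is obligatory.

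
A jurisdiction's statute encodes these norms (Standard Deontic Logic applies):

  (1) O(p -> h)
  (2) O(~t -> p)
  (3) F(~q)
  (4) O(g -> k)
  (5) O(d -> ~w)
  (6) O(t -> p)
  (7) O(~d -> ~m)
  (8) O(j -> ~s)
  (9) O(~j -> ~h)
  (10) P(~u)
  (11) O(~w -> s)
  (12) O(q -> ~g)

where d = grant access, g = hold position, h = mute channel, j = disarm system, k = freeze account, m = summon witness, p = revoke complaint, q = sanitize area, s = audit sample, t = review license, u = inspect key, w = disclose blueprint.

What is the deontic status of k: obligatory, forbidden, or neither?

Neither

Premise 4 is O(g -> k), but O(g) is not derivable from the premises, so it does not yield O(k).
No premise or chain of K-axiom applications forces O(k), and none forces O(~k). So k is neither obligatory nor forbidden under these norms.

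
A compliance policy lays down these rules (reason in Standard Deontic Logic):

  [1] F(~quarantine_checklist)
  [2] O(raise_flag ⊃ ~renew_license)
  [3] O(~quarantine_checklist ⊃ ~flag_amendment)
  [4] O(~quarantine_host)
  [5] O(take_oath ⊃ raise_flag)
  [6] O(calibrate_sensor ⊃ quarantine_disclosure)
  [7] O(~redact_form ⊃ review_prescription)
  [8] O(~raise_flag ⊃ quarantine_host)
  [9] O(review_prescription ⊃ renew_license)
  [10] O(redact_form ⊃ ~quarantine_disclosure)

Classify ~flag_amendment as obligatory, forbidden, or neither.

Premise 3 is O(~quarantine_checklist ⊃ ~flag_amendment), but O(~quarantine_checklist) is not derivable from the premises, so it does not yield O(~flag_amendment).
No premise or chain of K-axiom applications forces O(~flag_amendment), and none forces O(flag_amendment). So ~flag_amendment is neither obligatory nor forbidden under these norms.

Neither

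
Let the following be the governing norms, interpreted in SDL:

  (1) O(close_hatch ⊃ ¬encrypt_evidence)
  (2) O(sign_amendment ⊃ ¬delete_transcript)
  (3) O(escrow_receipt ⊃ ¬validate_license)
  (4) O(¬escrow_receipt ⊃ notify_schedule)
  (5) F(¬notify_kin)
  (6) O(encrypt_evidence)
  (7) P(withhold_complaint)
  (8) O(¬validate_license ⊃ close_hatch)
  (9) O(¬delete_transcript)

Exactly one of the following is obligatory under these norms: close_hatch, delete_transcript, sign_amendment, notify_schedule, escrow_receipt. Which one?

Premise 6 gives O(encrypt_evidence).
Premise 1 is O(close_hatch ⊃ ¬encrypt_evidence); contrapositively O(encrypt_evidence ⊃ ¬close_hatch). Since O(encrypt_evidence) holds, K gives O(¬close_hatch).
The contrapositive of premise 8 (O(¬validate_license ⊃ close_hatch)) is O(¬close_hatch ⊃ validate_license), and O(¬close_hatch) is already established, so O(validate_license).
Premise 3 is O(escrow_receipt ⊃ ¬validate_license); contrapositively O(validate_license ⊃ ¬escrow_receipt). Since O(validate_license) holds, K gives O(¬escrow_receipt).
With premise 4, O(¬escrow_receipt ⊃ notify_schedule), the K-axiom yields O(notify_schedule).
So O(notify_schedule) holds — notify_schedule is obligatory. None of the other listed options is made obligatory by any chain of premises.

notify_schedule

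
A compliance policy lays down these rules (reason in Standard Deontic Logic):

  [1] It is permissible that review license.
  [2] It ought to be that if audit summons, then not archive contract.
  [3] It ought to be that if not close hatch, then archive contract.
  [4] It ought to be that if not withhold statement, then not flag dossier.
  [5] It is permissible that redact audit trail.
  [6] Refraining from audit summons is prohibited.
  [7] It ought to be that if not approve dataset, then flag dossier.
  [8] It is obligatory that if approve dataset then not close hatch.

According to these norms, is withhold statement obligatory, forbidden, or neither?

Premise 6, F(¬audit_summons), is equivalent to O(audit_summons).
From O(audit_summons) and premise 2, O(audit_summons → ¬archive_contract), we obtain O(¬archive_contract).
The contrapositive of premise 3 (O(¬close_hatch → archive_contract)) is O(¬archive_contract → close_hatch), and O(¬archive_contract) is already established, so O(close_hatch).
The contrapositive of premise 8 (O(approve_dataset → ¬close_hatch)) is O(close_hatch → ¬approve_dataset), and O(close_hatch) is already established, so O(¬approve_dataset).
Applying K to premise 7 (O(¬approve_dataset → flag_dossier)) and O(¬approve_dataset) yields O(flag_dossier).
Premise 4, O(¬withhold_statement → ¬flag_dossier), contraposes to O(flag_dossier → withhold_statement); with O(flag_dossier) we get O(withhold_statement).
Premises 1, 5 do not contribute to this derivation.
Hence withhold_statement is obligatory.

Obligatory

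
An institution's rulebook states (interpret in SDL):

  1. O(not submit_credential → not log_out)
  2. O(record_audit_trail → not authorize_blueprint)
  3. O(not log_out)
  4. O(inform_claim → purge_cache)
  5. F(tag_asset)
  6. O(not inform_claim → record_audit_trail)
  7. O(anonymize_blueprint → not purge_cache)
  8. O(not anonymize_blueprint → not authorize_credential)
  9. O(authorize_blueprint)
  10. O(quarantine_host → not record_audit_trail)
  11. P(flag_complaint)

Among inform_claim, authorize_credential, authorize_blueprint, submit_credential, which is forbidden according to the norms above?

Premise 9 states O(authorize_blueprint) outright.
Premise 2, O(record_audit_trail → not authorize_blueprint), contraposes to O(authorize_blueprint → not record_audit_trail); with O(authorize_blueprint) we get O(not record_audit_trail).
The contrapositive of premise 6 (O(not inform_claim → record_audit_trail)) is O(not record_audit_trail → inform_claim), and O(not record_audit_trail) is already established, so O(inform_claim).
With premise 4, O(inform_claim → purge_cache), the K-axiom yields O(purge_cache).
The contrapositive of premise 7 (O(anonymize_blueprint → not purge_cache)) is O(purge_cache → not anonymize_blueprint), and O(purge_cache) is already established, so O(not anonymize_blueprint).
From O(not anonymize_blueprint) and premise 8, O(not anonymize_blueprint → not authorize_credential), we obtain O(not authorize_credential).
So O(not authorize_credential) holds, i.e. authorize_credential is forbidden. None of the other listed options is forbidden under the premises.

authorize_credential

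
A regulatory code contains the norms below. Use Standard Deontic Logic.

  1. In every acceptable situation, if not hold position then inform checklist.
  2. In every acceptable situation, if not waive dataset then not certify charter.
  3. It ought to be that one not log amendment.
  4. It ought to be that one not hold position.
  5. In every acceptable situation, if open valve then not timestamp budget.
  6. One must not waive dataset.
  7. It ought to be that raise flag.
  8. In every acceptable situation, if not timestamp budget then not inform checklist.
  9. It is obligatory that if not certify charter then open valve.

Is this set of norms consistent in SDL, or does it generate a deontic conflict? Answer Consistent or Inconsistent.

F(waive_dataset) at premise 6 means O(¬waive_dataset).
Applying K to premise 2 (O(¬waive_dataset → ¬certify_charter)) and O(¬waive_dataset) yields O(¬certify_charter).
With premise 9, O(¬certify_charter → open_valve), the K-axiom yields O(open_valve).
Applying K to premise 5 (O(open_valve → ¬timestamp_budget)) and O(open_valve) yields O(¬timestamp_budget).
Premise 8 is O(¬timestamp_budget → ¬inform_checklist); since O(¬timestamp_budget), deontic closure gives O(¬inform_checklist).
Premise 1, O(¬hold_position → inform_checklist), contraposes to O(¬inform_checklist → hold_position); with O(¬inform_checklist) we get O(hold_position).
But premise 4 directly asserts O(¬hold_position).
We now have both O(hold_position) and O(¬hold_position) — hold_position is simultaneously obligatory and forbidden, violating the D-axiom.

Inconsistent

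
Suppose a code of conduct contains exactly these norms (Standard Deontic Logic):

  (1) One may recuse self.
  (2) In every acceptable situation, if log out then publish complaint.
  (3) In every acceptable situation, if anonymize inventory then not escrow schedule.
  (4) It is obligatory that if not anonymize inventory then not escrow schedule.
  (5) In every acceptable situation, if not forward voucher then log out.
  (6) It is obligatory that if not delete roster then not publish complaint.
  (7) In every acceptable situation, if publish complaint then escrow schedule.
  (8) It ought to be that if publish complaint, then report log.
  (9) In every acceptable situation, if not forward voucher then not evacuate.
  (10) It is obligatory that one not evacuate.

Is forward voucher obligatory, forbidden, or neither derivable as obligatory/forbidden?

Premises 3 and 4 are O(anonymize_inventory → ¬escrow_schedule) and O(¬anonymize_inventory → ¬escrow_schedule); every ideal world satisfies anonymize_inventory or ¬anonymize_inventory, so in either case ¬escrow_schedule holds — hence O(¬escrow_schedule).
Premise 7 is O(publish_complaint → escrow_schedule); contrapositively O(¬escrow_schedule → ¬publish_complaint). Since O(¬escrow_schedule) holds, K gives O(¬publish_complaint).
Premise 2, O(log_out → publish_complaint), contraposes to O(¬publish_complaint → ¬log_out); with O(¬publish_complaint) we get O(¬log_out).
The contrapositive of premise 5 (O(¬forward_voucher → log_out)) is O(¬log_out → forward_voucher), and O(¬log_out) is already established, so O(forward_voucher).
Premises 1, 6, 8, 9, 10 do not contribute to this derivation.
Hence forward_voucher is obligatory.

Obligatory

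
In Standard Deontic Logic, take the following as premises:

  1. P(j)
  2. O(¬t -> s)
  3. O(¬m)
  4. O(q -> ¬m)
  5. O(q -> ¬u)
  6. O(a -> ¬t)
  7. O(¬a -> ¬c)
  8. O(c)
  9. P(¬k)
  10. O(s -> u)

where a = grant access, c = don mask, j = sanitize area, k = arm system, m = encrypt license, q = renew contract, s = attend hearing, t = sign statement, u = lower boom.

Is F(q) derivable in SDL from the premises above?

Premise 8 gives O(c).
Premise 7, O(¬a -> ¬c), contraposes to O(c -> a); with O(c) we get O(a).
Premise 6 is O(a -> ¬t); since O(a), deontic closure gives O(¬t).
Applying K to premise 2 (O(¬t -> s)) and O(¬t) yields O(s).
From O(s) and premise 10, O(s -> u), we obtain O(u).
Premise 5 is O(q -> ¬u); contrapositively O(u -> ¬q). Since O(u) holds, K gives O(¬q).
Premises 1, 3, 4, 9 do not contribute to this derivation.
So O(¬q) holds, i.e. F(q). The claim follows.

Yes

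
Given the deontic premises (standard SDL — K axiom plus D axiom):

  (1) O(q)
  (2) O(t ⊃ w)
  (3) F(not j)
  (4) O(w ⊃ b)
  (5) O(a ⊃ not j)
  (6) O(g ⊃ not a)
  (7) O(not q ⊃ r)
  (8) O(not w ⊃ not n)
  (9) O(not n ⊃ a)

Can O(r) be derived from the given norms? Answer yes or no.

Premise 7 is O(not q ⊃ r), but O(not q) is not derivable from the premises, so it does not yield O(r).
No other premise forces O(r). An ideal world satisfying every premise can still have r false, so O(r) is not derivable.

No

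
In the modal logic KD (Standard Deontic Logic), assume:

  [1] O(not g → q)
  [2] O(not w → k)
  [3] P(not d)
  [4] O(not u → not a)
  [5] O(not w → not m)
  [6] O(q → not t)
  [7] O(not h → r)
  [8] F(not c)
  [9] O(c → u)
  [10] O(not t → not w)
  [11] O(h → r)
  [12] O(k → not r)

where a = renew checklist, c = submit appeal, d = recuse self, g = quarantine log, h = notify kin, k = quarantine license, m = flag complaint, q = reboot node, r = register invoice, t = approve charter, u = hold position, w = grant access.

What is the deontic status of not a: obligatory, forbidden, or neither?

Premise 4 is O(not u → not a), but O(not u) is not derivable from the premises, so it does not yield O(not a).
No premise or chain of K-axiom applications forces O(not a), and none forces O(a). So not a is neither obligatory nor forbidden under these norms.

Neither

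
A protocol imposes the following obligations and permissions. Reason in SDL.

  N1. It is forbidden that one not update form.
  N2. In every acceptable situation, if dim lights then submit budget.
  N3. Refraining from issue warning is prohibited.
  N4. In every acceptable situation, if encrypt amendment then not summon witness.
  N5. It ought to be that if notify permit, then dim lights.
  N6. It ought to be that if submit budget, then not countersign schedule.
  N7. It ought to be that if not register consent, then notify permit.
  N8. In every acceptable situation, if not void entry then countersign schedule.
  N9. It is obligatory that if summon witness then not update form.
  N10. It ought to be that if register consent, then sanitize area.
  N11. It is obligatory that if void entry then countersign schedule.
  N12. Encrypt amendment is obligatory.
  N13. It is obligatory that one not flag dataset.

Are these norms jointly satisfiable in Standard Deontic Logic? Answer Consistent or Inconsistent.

Premise 9 is O(summon_witness → ¬update_form), but O(summon_witness) is not derivable from the premises, so it does not yield O(¬update_form).
So O(¬update_form) is not derivable, and the apparent clash with O(update_form) does not arise.
A world satisfying every obligation exists (e.g. countersign_schedule=true, dim_lights=false, encrypt_amendment=true, flag_dataset=false, issue_warning=true, notify_permit=false, register_consent=true, sanitize_area=true, submit_budget=false, summon_witness=false, update_form=true, void_entry=false); no atom is both obligatory and forbidden, so the set is consistent.

Consistent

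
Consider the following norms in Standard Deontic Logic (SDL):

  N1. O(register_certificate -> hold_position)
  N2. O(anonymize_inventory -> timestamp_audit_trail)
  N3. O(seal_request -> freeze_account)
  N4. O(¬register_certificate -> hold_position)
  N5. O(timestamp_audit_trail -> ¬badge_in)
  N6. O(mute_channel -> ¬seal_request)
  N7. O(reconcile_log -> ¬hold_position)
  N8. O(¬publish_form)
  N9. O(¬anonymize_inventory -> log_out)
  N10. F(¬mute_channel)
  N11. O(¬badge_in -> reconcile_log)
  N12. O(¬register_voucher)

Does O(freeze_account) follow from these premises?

No

Premise 3 is O(seal_request -> freeze_account), but O(seal_request) is not derivable from the premises, so it does not yield O(freeze_account).
No other premise forces O(freeze_account). An ideal world satisfying every premise can still have freeze_account false, so O(freeze_account) is not derivable.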